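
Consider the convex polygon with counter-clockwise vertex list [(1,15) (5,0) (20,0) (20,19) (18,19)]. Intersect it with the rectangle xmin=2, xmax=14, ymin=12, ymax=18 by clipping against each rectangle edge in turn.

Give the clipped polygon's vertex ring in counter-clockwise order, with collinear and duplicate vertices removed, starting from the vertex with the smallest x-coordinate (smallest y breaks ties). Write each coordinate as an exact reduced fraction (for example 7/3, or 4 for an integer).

Clipped polygon: [(2,12) (14,12) (14,18) (55/4,18) (2,259/17)]

1. After x ≥ 2: [(2,259/17) (2,45/4) (5,0) (20,0) (20,19) (18,19)]
2. After x ≤ 14: [(14,307/17) (2,259/17) (2,45/4) (5,0) (14,0)]
3. After y ≥ 12: [(14,12) (14,307/17) (2,259/17) (2,12)]
4. After y ≤ 18: [(14,12) (14,18) (55/4,18) (2,259/17) (2,12)]
5. Canonical ring: [(2,12) (14,12) (14,18) (55/4,18) (2,259/17)]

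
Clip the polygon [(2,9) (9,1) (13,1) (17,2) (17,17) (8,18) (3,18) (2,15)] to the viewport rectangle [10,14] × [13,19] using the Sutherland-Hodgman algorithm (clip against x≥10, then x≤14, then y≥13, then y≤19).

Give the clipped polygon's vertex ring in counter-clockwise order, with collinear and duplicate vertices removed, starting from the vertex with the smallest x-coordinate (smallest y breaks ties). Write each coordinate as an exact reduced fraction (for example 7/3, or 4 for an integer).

1. After x ≥ 10: [(10,1) (13,1) (17,2) (17,17) (10,160/9)]
2. After x ≤ 14: [(10,1) (13,1) (14,5/4) (14,52/3) (10,160/9)]
3. After y ≥ 13: [(10,13) (14,13) (14,52/3) (10,160/9)]
4. After y ≤ 19: [(10,13) (14,13) (14,52/3) (10,160/9)]
5. Canonical ring: [(10,13) (14,13) (14,52/3) (10,160/9)]

Clipped polygon: [(10,13) (14,13) (14,52/3) (10,160/9)]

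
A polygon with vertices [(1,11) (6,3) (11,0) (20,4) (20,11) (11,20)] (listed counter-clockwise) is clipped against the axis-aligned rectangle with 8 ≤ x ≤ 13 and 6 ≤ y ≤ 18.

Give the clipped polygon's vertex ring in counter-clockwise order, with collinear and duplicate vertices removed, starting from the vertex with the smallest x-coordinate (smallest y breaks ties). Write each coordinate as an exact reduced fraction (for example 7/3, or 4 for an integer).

1. After x ≥ 8: [(8,173/10) (8,9/5) (11,0) (20,4) (20,11) (11,20)]
2. After x ≤ 13: [(8,173/10) (8,9/5) (11,0) (13,8/9) (13,18) (11,20)]
3. After y ≥ 6: [(8,173/10) (8,6) (13,6) (13,18) (11,20)]
4. After y ≤ 18: [(79/9,18) (8,173/10) (8,6) (13,6) (13,18) (13,18)]
5. Canonical ring: [(8,6) (13,6) (13,18) (79/9,18) (8,173/10)]

Clipped polygon: [(8,6) (13,6) (13,18) (79/9,18) (8,173/10)]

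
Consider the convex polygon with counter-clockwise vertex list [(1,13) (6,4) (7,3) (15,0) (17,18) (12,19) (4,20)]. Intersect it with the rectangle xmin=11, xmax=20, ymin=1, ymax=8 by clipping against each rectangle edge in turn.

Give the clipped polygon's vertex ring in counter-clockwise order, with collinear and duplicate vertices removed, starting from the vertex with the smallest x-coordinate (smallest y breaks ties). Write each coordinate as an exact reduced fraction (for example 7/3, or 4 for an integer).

Clipped polygon: [(11,3/2) (37/3,1) (136/9,1) (143/9,8) (11,8)]

1. After x ≥ 11: [(11,3/2) (15,0) (17,18) (12,19) (11,153/8)]
2. After x ≤ 20: [(11,3/2) (15,0) (17,18) (12,19) (11,153/8)]
3. After y ≥ 1: [(11,3/2) (37/3,1) (136/9,1) (17,18) (12,19) (11,153/8)]
4. After y ≤ 8: [(11,8) (11,3/2) (37/3,1) (136/9,1) (143/9,8)]
5. Canonical ring: [(11,3/2) (37/3,1) (136/9,1) (143/9,8) (11,8)]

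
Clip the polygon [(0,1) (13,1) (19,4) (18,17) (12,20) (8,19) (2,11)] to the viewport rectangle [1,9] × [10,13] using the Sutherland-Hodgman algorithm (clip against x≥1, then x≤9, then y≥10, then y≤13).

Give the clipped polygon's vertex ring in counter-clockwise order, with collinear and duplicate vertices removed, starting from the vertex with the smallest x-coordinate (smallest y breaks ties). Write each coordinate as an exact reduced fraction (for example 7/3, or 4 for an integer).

Clipped polygon: [(9/5,10) (9,10) (9,13) (7/2,13) (2,11)]

1. After x ≥ 1: [(1,6) (1,1) (13,1) (19,4) (18,17) (12,20) (8,19) (2,11)]
2. After x ≤ 9: [(1,6) (1,1) (9,1) (9,77/4) (8,19) (2,11)]
3. After y ≥ 10: [(9/5,10) (9,10) (9,77/4) (8,19) (2,11)]
4. After y ≤ 13: [(9/5,10) (9,10) (9,13) (7/2,13) (2,11)]
5. Canonical ring: [(9/5,10) (9,10) (9,13) (7/2,13) (2,11)]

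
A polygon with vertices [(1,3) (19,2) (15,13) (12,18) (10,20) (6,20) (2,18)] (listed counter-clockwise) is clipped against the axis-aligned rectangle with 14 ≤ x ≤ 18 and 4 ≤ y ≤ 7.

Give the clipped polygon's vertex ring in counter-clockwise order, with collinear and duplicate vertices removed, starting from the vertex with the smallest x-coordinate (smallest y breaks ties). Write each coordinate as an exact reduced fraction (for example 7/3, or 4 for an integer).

Clipped polygon: [(14,4) (18,4) (18,19/4) (189/11,7) (14,7)]

1. After x ≥ 14: [(14,41/18) (19,2) (15,13) (14,44/3)]
2. After x ≤ 18: [(14,41/18) (18,37/18) (18,19/4) (15,13) (14,44/3)]
3. After y ≥ 4: [(14,4) (18,4) (18,19/4) (15,13) (14,44/3)]
4. After y ≤ 7: [(14,7) (14,4) (18,4) (18,19/4) (189/11,7)]
5. Canonical ring: [(14,4) (18,4) (18,19/4) (189/11,7) (14,7)]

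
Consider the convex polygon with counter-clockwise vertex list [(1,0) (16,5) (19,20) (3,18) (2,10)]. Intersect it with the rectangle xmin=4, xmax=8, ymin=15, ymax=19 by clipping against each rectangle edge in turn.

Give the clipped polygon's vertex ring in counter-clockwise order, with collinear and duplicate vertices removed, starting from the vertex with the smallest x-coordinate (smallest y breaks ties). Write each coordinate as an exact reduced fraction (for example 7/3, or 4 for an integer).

1. After x ≥ 4: [(4,1) (16,5) (19,20) (4,145/8)]
2. After x ≤ 8: [(4,1) (8,7/3) (8,149/8) (4,145/8)]
3. After y ≥ 15: [(4,15) (8,15) (8,149/8) (4,145/8)]
4. After y ≤ 19: [(4,15) (8,15) (8,149/8) (4,145/8)]
5. Canonical ring: [(4,15) (8,15) (8,149/8) (4,145/8)]

Clipped polygon: [(4,15) (8,15) (8,149/8) (4,145/8)]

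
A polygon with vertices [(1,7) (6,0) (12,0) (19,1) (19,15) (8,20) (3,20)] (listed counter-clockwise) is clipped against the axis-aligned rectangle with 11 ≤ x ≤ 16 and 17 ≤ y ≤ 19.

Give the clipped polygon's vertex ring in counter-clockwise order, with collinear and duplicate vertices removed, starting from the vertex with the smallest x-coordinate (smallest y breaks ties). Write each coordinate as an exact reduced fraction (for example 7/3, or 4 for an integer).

Clipped polygon: [(11,17) (73/5,17) (11,205/11)]

1. After x ≥ 11: [(11,0) (12,0) (19,1) (19,15) (11,205/11)]
2. After x ≤ 16: [(11,0) (12,0) (16,4/7) (16,180/11) (11,205/11)]
3. After y ≥ 17: [(11,17) (73/5,17) (11,205/11)]
4. After y ≤ 19: [(11,17) (73/5,17) (11,205/11)]
5. Canonical ring: [(11,17) (73/5,17) (11,205/11)]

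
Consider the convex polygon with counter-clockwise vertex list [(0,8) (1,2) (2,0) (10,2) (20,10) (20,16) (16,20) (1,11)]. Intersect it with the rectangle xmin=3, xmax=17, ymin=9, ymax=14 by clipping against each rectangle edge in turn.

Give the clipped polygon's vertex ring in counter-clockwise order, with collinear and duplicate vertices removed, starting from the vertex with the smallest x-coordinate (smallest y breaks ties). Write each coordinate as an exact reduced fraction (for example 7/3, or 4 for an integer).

Clipped polygon: [(3,9) (17,9) (17,14) (6,14) (3,61/5)]

1. After x ≥ 3: [(3,1/4) (10,2) (20,10) (20,16) (16,20) (3,61/5)]
2. After x ≤ 17: [(3,1/4) (10,2) (17,38/5) (17,19) (16,20) (3,61/5)]
3. After y ≥ 9: [(3,9) (17,9) (17,19) (16,20) (3,61/5)]
4. After y ≤ 14: [(3,9) (17,9) (17,14) (6,14) (3,61/5)]
5. Canonical ring: [(3,9) (17,9) (17,14) (6,14) (3,61/5)]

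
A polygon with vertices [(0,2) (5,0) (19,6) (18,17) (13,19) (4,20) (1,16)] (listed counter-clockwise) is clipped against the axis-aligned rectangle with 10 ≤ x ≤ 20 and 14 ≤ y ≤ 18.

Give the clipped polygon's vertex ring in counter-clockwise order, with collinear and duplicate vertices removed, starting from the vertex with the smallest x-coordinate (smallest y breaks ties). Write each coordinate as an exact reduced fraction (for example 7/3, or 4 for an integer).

Clipped polygon: [(10,14) (201/11,14) (18,17) (31/2,18) (10,18)]

1. After x ≥ 10: [(10,15/7) (19,6) (18,17) (13,19) (10,58/3)]
2. After x ≤ 20: [(10,15/7) (19,6) (18,17) (13,19) (10,58/3)]
3. After y ≥ 14: [(10,14) (201/11,14) (18,17) (13,19) (10,58/3)]
4. After y ≤ 18: [(10,18) (10,14) (201/11,14) (18,17) (31/2,18)]
5. Canonical ring: [(10,14) (201/11,14) (18,17) (31/2,18) (10,18)]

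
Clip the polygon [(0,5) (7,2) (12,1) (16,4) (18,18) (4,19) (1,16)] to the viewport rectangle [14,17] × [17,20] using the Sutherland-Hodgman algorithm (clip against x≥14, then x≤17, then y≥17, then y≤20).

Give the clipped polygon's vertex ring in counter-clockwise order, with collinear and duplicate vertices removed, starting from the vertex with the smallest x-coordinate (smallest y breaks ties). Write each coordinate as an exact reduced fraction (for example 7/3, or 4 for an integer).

Clipped polygon: [(14,17) (17,17) (17,253/14) (14,128/7)]

1. After x ≥ 14: [(14,5/2) (16,4) (18,18) (14,128/7)]
2. After x ≤ 17: [(14,5/2) (16,4) (17,11) (17,253/14) (14,128/7)]
3. After y ≥ 17: [(14,17) (17,17) (17,253/14) (14,128/7)]
4. After y ≤ 20: [(14,17) (17,17) (17,253/14) (14,128/7)]
5. Canonical ring: [(14,17) (17,17) (17,253/14) (14,128/7)]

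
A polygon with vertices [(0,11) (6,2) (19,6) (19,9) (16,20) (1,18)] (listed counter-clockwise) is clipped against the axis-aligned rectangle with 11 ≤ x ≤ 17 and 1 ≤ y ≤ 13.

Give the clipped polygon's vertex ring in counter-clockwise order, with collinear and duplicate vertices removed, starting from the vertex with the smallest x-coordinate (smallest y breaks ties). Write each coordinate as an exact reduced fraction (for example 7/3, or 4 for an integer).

Clipped polygon: [(11,46/13) (17,70/13) (17,13) (11,13)]

1. After x ≥ 11: [(11,46/13) (19,6) (19,9) (16,20) (11,58/3)]
2. After x ≤ 17: [(11,46/13) (17,70/13) (17,49/3) (16,20) (11,58/3)]
3. After y ≥ 1: [(11,46/13) (17,70/13) (17,49/3) (16,20) (11,58/3)]
4. After y ≤ 13: [(11,13) (11,46/13) (17,70/13) (17,13)]
5. Canonical ring: [(11,46/13) (17,70/13) (17,13) (11,13)]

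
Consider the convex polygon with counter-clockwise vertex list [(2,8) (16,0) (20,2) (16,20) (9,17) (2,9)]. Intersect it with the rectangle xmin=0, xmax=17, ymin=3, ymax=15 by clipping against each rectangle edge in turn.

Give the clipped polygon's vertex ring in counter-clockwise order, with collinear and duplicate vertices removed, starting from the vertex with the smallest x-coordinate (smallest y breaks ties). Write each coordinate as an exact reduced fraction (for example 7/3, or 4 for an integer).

1. After x ≥ 0: [(2,8) (16,0) (20,2) (16,20) (9,17) (2,9)]
2. After x ≤ 17: [(2,8) (16,0) (17,1/2) (17,31/2) (16,20) (9,17) (2,9)]
3. After y ≥ 3: [(2,8) (43/4,3) (17,3) (17,31/2) (16,20) (9,17) (2,9)]
4. After y ≤ 15: [(2,8) (43/4,3) (17,3) (17,15) (29/4,15) (2,9)]
5. Canonical ring: [(2,8) (43/4,3) (17,3) (17,15) (29/4,15) (2,9)]

Clipped polygon: [(2,8) (43/4,3) (17,3) (17,15) (29/4,15) (2,9)]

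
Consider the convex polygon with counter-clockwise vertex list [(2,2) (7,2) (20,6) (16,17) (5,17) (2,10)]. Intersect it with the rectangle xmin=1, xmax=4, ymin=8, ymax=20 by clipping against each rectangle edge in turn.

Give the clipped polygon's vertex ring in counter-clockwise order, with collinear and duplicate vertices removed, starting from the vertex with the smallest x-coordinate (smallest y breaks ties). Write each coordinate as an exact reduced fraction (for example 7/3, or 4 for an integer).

Clipped polygon: [(2,8) (4,8) (4,44/3) (2,10)]

1. After x ≥ 1: [(2,2) (7,2) (20,6) (16,17) (5,17) (2,10)]
2. After x ≤ 4: [(2,2) (4,2) (4,44/3) (2,10)]
3. After y ≥ 8: [(2,8) (4,8) (4,44/3) (2,10)]
4. After y ≤ 20: [(2,8) (4,8) (4,44/3) (2,10)]
5. Canonical ring: [(2,8) (4,8) (4,44/3) (2,10)]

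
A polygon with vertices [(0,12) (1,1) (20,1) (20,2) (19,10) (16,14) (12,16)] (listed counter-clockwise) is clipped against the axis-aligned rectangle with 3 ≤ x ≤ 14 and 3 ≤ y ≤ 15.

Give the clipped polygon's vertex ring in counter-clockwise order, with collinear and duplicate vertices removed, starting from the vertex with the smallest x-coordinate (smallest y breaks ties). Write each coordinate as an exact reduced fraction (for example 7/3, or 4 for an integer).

1. After x ≥ 3: [(3,13) (3,1) (20,1) (20,2) (19,10) (16,14) (12,16)]
2. After x ≤ 14: [(3,13) (3,1) (14,1) (14,15) (12,16)]
3. After y ≥ 3: [(3,13) (3,3) (14,3) (14,15) (12,16)]
4. After y ≤ 15: [(9,15) (3,13) (3,3) (14,3) (14,15) (14,15)]
5. Canonical ring: [(3,3) (14,3) (14,15) (9,15) (3,13)]

Clipped polygon: [(3,3) (14,3) (14,15) (9,15) (3,13)]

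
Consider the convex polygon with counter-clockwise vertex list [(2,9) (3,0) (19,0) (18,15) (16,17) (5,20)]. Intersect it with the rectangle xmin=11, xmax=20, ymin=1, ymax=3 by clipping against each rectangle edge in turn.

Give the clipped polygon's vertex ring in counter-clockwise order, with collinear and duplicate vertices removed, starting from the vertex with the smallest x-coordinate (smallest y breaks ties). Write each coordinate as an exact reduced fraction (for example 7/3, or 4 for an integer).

1. After x ≥ 11: [(11,0) (19,0) (18,15) (16,17) (11,202/11)]
2. After x ≤ 20: [(11,0) (19,0) (18,15) (16,17) (11,202/11)]
3. After y ≥ 1: [(11,1) (284/15,1) (18,15) (16,17) (11,202/11)]
4. After y ≤ 3: [(11,3) (11,1) (284/15,1) (94/5,3)]
5. Canonical ring: [(11,1) (284/15,1) (94/5,3) (11,3)]

Clipped polygon: [(11,1) (284/15,1) (94/5,3) (11,3)]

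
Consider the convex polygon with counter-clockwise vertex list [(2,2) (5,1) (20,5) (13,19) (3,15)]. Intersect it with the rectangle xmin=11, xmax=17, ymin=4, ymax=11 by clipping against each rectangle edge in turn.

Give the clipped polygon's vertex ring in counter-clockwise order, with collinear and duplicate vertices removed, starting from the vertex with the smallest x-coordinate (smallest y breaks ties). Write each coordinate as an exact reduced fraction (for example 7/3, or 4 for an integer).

1. After x ≥ 11: [(11,13/5) (20,5) (13,19) (11,91/5)]
2. After x ≤ 17: [(11,13/5) (17,21/5) (17,11) (13,19) (11,91/5)]
3. After y ≥ 4: [(11,4) (65/4,4) (17,21/5) (17,11) (13,19) (11,91/5)]
4. After y ≤ 11: [(11,11) (11,4) (65/4,4) (17,21/5) (17,11) (17,11)]
5. Canonical ring: [(11,4) (65/4,4) (17,21/5) (17,11) (11,11)]

Clipped polygon: [(11,4) (65/4,4) (17,21/5) (17,11) (11,11)]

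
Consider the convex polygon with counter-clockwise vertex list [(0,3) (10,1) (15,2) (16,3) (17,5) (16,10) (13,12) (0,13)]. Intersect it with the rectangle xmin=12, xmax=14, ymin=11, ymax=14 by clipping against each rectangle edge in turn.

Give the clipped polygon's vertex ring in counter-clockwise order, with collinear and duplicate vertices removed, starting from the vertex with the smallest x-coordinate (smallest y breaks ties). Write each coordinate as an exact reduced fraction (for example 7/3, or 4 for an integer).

1. After x ≥ 12: [(12,7/5) (15,2) (16,3) (17,5) (16,10) (13,12) (12,157/13)]
2. After x ≤ 14: [(12,7/5) (14,9/5) (14,34/3) (13,12) (12,157/13)]
3. After y ≥ 11: [(12,11) (14,11) (14,34/3) (13,12) (12,157/13)]
4. After y ≤ 14: [(12,11) (14,11) (14,34/3) (13,12) (12,157/13)]
5. Canonical ring: [(12,11) (14,11) (14,34/3) (13,12) (12,157/13)]

Clipped polygon: [(12,11) (14,11) (14,34/3) (13,12) (12,157/13)]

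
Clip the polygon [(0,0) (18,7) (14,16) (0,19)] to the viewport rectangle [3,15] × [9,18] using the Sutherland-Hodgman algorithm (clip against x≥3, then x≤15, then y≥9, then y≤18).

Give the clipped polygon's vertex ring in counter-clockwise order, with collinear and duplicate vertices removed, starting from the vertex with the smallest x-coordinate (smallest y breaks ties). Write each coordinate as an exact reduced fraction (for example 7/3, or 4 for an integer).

Clipped polygon: [(3,9) (15,9) (15,55/4) (14,16) (14/3,18) (3,18)]

1. After x ≥ 3: [(3,7/6) (18,7) (14,16) (3,257/14)]
2. After x ≤ 15: [(3,7/6) (15,35/6) (15,55/4) (14,16) (3,257/14)]
3. After y ≥ 9: [(3,9) (15,9) (15,55/4) (14,16) (3,257/14)]
4. After y ≤ 18: [(3,18) (3,9) (15,9) (15,55/4) (14,16) (14/3,18)]
5. Canonical ring: [(3,9) (15,9) (15,55/4) (14,16) (14/3,18) (3,18)]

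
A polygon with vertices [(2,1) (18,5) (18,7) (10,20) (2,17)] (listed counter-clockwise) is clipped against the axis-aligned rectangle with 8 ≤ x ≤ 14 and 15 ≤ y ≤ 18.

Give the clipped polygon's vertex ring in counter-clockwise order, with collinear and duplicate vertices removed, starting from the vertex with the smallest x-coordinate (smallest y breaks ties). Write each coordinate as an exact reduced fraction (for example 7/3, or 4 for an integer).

1. After x ≥ 8: [(8,5/2) (18,5) (18,7) (10,20) (8,77/4)]
2. After x ≤ 14: [(8,5/2) (14,4) (14,27/2) (10,20) (8,77/4)]
3. After y ≥ 15: [(8,15) (170/13,15) (10,20) (8,77/4)]
4. After y ≤ 18: [(8,18) (8,15) (170/13,15) (146/13,18)]
5. Canonical ring: [(8,15) (170/13,15) (146/13,18) (8,18)]

Clipped polygon: [(8,15) (170/13,15) (146/13,18) (8,18)]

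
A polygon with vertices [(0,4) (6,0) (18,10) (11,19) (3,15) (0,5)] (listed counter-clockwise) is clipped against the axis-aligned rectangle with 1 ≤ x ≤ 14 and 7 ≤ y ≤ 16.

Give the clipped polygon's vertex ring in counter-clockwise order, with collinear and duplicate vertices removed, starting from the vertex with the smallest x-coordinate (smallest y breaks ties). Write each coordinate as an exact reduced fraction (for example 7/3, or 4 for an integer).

Clipped polygon: [(1,7) (14,7) (14,106/7) (40/3,16) (5,16) (3,15) (1,25/3)]

1. After x ≥ 1: [(1,10/3) (6,0) (18,10) (11,19) (3,15) (1,25/3)]
2. After x ≤ 14: [(1,10/3) (6,0) (14,20/3) (14,106/7) (11,19) (3,15) (1,25/3)]
3. After y ≥ 7: [(1,7) (14,7) (14,106/7) (11,19) (3,15) (1,25/3)]
4. After y ≤ 16: [(1,7) (14,7) (14,106/7) (40/3,16) (5,16) (3,15) (1,25/3)]
5. Canonical ring: [(1,7) (14,7) (14,106/7) (40/3,16) (5,16) (3,15) (1,25/3)]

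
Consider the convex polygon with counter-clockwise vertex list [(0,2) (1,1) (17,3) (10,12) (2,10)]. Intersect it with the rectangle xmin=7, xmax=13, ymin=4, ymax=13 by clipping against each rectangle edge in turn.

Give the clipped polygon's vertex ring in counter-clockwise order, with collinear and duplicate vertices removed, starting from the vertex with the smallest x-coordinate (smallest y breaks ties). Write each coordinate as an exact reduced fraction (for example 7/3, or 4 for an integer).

1. After x ≥ 7: [(7,7/4) (17,3) (10,12) (7,45/4)]
2. After x ≤ 13: [(7,7/4) (13,5/2) (13,57/7) (10,12) (7,45/4)]
3. After y ≥ 4: [(7,4) (13,4) (13,57/7) (10,12) (7,45/4)]
4. After y ≤ 13: [(7,4) (13,4) (13,57/7) (10,12) (7,45/4)]
5. Canonical ring: [(7,4) (13,4) (13,57/7) (10,12) (7,45/4)]

Clipped polygon: [(7,4) (13,4) (13,57/7) (10,12) (7,45/4)]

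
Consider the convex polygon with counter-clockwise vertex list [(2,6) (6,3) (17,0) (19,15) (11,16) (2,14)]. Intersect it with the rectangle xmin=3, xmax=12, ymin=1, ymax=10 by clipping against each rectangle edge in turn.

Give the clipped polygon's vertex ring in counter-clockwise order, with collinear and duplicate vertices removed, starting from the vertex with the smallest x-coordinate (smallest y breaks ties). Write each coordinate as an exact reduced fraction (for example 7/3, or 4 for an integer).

Clipped polygon: [(3,21/4) (6,3) (12,15/11) (12,10) (3,10)]

1. After x ≥ 3: [(3,21/4) (6,3) (17,0) (19,15) (11,16) (3,128/9)]
2. After x ≤ 12: [(3,21/4) (6,3) (12,15/11) (12,127/8) (11,16) (3,128/9)]
3. After y ≥ 1: [(3,21/4) (6,3) (12,15/11) (12,127/8) (11,16) (3,128/9)]
4. After y ≤ 10: [(3,10) (3,21/4) (6,3) (12,15/11) (12,10)]
5. Canonical ring: [(3,21/4) (6,3) (12,15/11) (12,10) (3,10)]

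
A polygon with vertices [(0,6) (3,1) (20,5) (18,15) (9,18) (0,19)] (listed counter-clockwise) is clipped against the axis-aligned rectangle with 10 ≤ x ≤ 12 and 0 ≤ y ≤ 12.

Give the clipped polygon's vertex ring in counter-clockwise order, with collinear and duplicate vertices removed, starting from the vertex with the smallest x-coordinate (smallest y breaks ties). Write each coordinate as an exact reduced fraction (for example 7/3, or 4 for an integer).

1. After x ≥ 10: [(10,45/17) (20,5) (18,15) (10,53/3)]
2. After x ≤ 12: [(10,45/17) (12,53/17) (12,17) (10,53/3)]
3. After y ≥ 0: [(10,45/17) (12,53/17) (12,17) (10,53/3)]
4. After y ≤ 12: [(10,12) (10,45/17) (12,53/17) (12,12)]
5. Canonical ring: [(10,45/17) (12,53/17) (12,12) (10,12)]

Clipped polygon: [(10,45/17) (12,53/17) (12,12) (10,12)]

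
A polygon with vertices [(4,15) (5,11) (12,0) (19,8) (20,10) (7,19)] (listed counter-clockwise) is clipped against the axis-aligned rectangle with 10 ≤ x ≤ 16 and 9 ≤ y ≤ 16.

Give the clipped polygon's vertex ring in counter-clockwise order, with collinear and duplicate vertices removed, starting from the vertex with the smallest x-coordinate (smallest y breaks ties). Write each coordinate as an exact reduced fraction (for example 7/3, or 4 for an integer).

Clipped polygon: [(10,9) (16,9) (16,166/13) (34/3,16) (10,16)]

1. After x ≥ 10: [(10,22/7) (12,0) (19,8) (20,10) (10,220/13)]
2. After x ≤ 16: [(10,22/7) (12,0) (16,32/7) (16,166/13) (10,220/13)]
3. After y ≥ 9: [(10,9) (16,9) (16,166/13) (10,220/13)]
4. After y ≤ 16: [(10,16) (10,9) (16,9) (16,166/13) (34/3,16)]
5. Canonical ring: [(10,9) (16,9) (16,166/13) (34/3,16) (10,16)]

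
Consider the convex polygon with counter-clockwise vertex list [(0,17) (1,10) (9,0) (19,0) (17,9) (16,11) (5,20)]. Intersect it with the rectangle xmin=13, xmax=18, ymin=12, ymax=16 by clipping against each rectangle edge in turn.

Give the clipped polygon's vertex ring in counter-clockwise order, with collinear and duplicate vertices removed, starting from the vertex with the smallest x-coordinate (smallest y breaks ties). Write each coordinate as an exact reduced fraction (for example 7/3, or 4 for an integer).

Clipped polygon: [(13,12) (133/9,12) (13,148/11)]

1. After x ≥ 13: [(13,0) (19,0) (17,9) (16,11) (13,148/11)]
2. After x ≤ 18: [(13,0) (18,0) (18,9/2) (17,9) (16,11) (13,148/11)]
3. After y ≥ 12: [(13,12) (133/9,12) (13,148/11)]
4. After y ≤ 16: [(13,12) (133/9,12) (13,148/11)]
5. Canonical ring: [(13,12) (133/9,12) (13,148/11)]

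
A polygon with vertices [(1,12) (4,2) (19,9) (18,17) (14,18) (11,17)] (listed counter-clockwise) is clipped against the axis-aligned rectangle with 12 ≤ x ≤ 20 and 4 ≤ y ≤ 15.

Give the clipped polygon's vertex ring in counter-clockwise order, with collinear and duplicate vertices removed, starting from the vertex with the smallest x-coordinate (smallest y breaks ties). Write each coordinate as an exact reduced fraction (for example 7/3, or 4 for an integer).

Clipped polygon: [(12,86/15) (19,9) (73/4,15) (12,15)]

1. After x ≥ 12: [(12,86/15) (19,9) (18,17) (14,18) (12,52/3)]
2. After x ≤ 20: [(12,86/15) (19,9) (18,17) (14,18) (12,52/3)]
3. After y ≥ 4: [(12,86/15) (19,9) (18,17) (14,18) (12,52/3)]
4. After y ≤ 15: [(12,15) (12,86/15) (19,9) (73/4,15)]
5. Canonical ring: [(12,86/15) (19,9) (73/4,15) (12,15)]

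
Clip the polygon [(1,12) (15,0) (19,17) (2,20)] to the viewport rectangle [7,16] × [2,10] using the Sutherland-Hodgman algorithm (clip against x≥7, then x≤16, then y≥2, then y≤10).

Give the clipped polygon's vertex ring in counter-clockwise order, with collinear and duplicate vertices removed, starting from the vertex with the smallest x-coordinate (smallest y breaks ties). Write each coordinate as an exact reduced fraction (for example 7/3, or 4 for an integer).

1. After x ≥ 7: [(7,48/7) (15,0) (19,17) (7,325/17)]
2. After x ≤ 16: [(7,48/7) (15,0) (16,17/4) (16,298/17) (7,325/17)]
3. After y ≥ 2: [(7,48/7) (38/3,2) (263/17,2) (16,17/4) (16,298/17) (7,325/17)]
4. After y ≤ 10: [(7,10) (7,48/7) (38/3,2) (263/17,2) (16,17/4) (16,10)]
5. Canonical ring: [(7,48/7) (38/3,2) (263/17,2) (16,17/4) (16,10) (7,10)]

Clipped polygon: [(7,48/7) (38/3,2) (263/17,2) (16,17/4) (16,10) (7,10)]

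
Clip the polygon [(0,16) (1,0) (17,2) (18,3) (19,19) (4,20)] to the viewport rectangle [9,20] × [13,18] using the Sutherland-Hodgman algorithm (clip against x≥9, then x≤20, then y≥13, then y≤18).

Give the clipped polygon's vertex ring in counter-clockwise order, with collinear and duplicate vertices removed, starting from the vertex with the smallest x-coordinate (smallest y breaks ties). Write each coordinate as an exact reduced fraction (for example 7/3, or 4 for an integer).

Clipped polygon: [(9,13) (149/8,13) (303/16,18) (9,18)]

1. After x ≥ 9: [(9,1) (17,2) (18,3) (19,19) (9,59/3)]
2. After x ≤ 20: [(9,1) (17,2) (18,3) (19,19) (9,59/3)]
3. After y ≥ 13: [(9,13) (149/8,13) (19,19) (9,59/3)]
4. After y ≤ 18: [(9,18) (9,13) (149/8,13) (303/16,18)]
5. Canonical ring: [(9,13) (149/8,13) (303/16,18) (9,18)]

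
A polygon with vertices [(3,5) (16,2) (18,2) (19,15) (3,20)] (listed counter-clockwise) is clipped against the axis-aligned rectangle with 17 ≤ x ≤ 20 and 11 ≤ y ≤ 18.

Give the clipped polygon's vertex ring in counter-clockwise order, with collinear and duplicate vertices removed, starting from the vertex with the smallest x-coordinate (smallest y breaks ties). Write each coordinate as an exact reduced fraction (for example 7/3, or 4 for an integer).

Clipped polygon: [(17,11) (243/13,11) (19,15) (17,125/8)]

1. After x ≥ 17: [(17,2) (18,2) (19,15) (17,125/8)]
2. After x ≤ 20: [(17,2) (18,2) (19,15) (17,125/8)]
3. After y ≥ 11: [(17,11) (243/13,11) (19,15) (17,125/8)]
4. After y ≤ 18: [(17,11) (243/13,11) (19,15) (17,125/8)]
5. Canonical ring: [(17,11) (243/13,11) (19,15) (17,125/8)]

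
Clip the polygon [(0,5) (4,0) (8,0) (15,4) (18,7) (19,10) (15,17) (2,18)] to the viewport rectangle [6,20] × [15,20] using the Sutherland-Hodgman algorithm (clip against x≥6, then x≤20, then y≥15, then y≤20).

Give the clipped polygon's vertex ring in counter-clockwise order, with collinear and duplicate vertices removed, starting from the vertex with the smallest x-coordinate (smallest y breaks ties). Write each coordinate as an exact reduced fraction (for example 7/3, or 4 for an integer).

Clipped polygon: [(6,15) (113/7,15) (15,17) (6,230/13)]

1. After x ≥ 6: [(6,0) (8,0) (15,4) (18,7) (19,10) (15,17) (6,230/13)]
2. After x ≤ 20: [(6,0) (8,0) (15,4) (18,7) (19,10) (15,17) (6,230/13)]
3. After y ≥ 15: [(6,15) (113/7,15) (15,17) (6,230/13)]
4. After y ≤ 20: [(6,15) (113/7,15) (15,17) (6,230/13)]
5. Canonical ring: [(6,15) (113/7,15) (15,17) (6,230/13)]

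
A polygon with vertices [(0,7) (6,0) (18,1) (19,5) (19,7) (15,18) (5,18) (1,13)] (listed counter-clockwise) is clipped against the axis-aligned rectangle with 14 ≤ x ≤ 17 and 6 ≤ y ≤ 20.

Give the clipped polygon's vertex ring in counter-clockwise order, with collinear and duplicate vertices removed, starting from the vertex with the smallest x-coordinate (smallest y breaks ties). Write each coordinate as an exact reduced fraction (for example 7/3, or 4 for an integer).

Clipped polygon: [(14,6) (17,6) (17,25/2) (15,18) (14,18)]

1. After x ≥ 14: [(14,2/3) (18,1) (19,5) (19,7) (15,18) (14,18)]
2. After x ≤ 17: [(14,2/3) (17,11/12) (17,25/2) (15,18) (14,18)]
3. After y ≥ 6: [(14,6) (17,6) (17,25/2) (15,18) (14,18)]
4. After y ≤ 20: [(14,6) (17,6) (17,25/2) (15,18) (14,18)]
5. Canonical ring: [(14,6) (17,6) (17,25/2) (15,18) (14,18)]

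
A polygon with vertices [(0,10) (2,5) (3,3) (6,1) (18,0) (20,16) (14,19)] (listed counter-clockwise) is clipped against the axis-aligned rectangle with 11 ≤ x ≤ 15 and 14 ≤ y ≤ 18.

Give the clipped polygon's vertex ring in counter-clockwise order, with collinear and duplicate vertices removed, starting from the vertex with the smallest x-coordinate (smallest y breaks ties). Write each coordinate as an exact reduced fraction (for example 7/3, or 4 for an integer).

Clipped polygon: [(11,14) (15,14) (15,18) (112/9,18) (11,239/14)]

1. After x ≥ 11: [(11,239/14) (11,7/12) (18,0) (20,16) (14,19)]
2. After x ≤ 15: [(11,239/14) (11,7/12) (15,1/4) (15,37/2) (14,19)]
3. After y ≥ 14: [(11,239/14) (11,14) (15,14) (15,37/2) (14,19)]
4. After y ≤ 18: [(112/9,18) (11,239/14) (11,14) (15,14) (15,18)]
5. Canonical ring: [(11,14) (15,14) (15,18) (112/9,18) (11,239/14)]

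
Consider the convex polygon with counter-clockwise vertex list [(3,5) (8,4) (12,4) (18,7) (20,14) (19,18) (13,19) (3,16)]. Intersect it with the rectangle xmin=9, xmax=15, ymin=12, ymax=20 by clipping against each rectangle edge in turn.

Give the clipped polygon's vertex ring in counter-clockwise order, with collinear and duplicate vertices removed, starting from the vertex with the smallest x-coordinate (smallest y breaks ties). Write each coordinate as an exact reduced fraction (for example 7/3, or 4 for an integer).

1. After x ≥ 9: [(9,4) (12,4) (18,7) (20,14) (19,18) (13,19) (9,89/5)]
2. After x ≤ 15: [(9,4) (12,4) (15,11/2) (15,56/3) (13,19) (9,89/5)]
3. After y ≥ 12: [(9,12) (15,12) (15,56/3) (13,19) (9,89/5)]
4. After y ≤ 20: [(9,12) (15,12) (15,56/3) (13,19) (9,89/5)]
5. Canonical ring: [(9,12) (15,12) (15,56/3) (13,19) (9,89/5)]

Clipped polygon: [(9,12) (15,12) (15,56/3) (13,19) (9,89/5)]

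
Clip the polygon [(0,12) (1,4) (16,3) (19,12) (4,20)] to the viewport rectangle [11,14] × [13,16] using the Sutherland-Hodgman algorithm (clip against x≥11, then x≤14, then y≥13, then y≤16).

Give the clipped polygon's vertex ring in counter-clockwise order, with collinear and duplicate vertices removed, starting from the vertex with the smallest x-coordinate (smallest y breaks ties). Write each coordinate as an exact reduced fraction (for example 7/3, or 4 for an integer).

Clipped polygon: [(11,13) (14,13) (14,44/3) (23/2,16) (11,16)]

1. After x ≥ 11: [(11,10/3) (16,3) (19,12) (11,244/15)]
2. After x ≤ 14: [(11,10/3) (14,47/15) (14,44/3) (11,244/15)]
3. After y ≥ 13: [(11,13) (14,13) (14,44/3) (11,244/15)]
4. After y ≤ 16: [(11,16) (11,13) (14,13) (14,44/3) (23/2,16)]
5. Canonical ring: [(11,13) (14,13) (14,44/3) (23/2,16) (11,16)]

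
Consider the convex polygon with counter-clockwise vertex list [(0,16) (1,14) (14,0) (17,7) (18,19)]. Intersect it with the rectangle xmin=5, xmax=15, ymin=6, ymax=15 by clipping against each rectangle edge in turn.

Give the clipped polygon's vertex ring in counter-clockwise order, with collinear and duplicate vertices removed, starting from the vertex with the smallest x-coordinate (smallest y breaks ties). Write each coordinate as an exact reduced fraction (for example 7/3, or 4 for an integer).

1. After x ≥ 5: [(5,101/6) (5,126/13) (14,0) (17,7) (18,19)]
2. After x ≤ 15: [(15,37/2) (5,101/6) (5,126/13) (14,0) (15,7/3)]
3. After y ≥ 6: [(15,6) (15,37/2) (5,101/6) (5,126/13) (59/7,6)]
4. After y ≤ 15: [(15,6) (15,15) (5,15) (5,126/13) (59/7,6)]
5. Canonical ring: [(5,126/13) (59/7,6) (15,6) (15,15) (5,15)]

Clipped polygon: [(5,126/13) (59/7,6) (15,6) (15,15) (5,15)]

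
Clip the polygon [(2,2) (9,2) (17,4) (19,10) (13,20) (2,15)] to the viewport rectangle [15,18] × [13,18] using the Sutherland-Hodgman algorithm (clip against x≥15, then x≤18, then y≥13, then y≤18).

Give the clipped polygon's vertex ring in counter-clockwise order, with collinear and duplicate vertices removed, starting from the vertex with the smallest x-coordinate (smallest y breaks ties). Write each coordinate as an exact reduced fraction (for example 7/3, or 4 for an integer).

Clipped polygon: [(15,13) (86/5,13) (15,50/3)]

1. After x ≥ 15: [(15,7/2) (17,4) (19,10) (15,50/3)]
2. After x ≤ 18: [(15,7/2) (17,4) (18,7) (18,35/3) (15,50/3)]
3. After y ≥ 13: [(15,13) (86/5,13) (15,50/3)]
4. After y ≤ 18: [(15,13) (86/5,13) (15,50/3)]
5. Canonical ring: [(15,13) (86/5,13) (15,50/3)]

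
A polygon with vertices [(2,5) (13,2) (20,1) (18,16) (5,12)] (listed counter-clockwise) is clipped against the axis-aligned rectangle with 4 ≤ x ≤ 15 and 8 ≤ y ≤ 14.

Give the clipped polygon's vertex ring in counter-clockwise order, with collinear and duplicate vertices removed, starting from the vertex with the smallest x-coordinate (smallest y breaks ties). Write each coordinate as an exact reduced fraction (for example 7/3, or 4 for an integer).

Clipped polygon: [(4,8) (15,8) (15,14) (23/2,14) (5,12) (4,29/3)]

1. After x ≥ 4: [(4,29/3) (4,49/11) (13,2) (20,1) (18,16) (5,12)]
2. After x ≤ 15: [(4,29/3) (4,49/11) (13,2) (15,12/7) (15,196/13) (5,12)]
3. After y ≥ 8: [(4,29/3) (4,8) (15,8) (15,196/13) (5,12)]
4. After y ≤ 14: [(4,29/3) (4,8) (15,8) (15,14) (23/2,14) (5,12)]
5. Canonical ring: [(4,8) (15,8) (15,14) (23/2,14) (5,12) (4,29/3)]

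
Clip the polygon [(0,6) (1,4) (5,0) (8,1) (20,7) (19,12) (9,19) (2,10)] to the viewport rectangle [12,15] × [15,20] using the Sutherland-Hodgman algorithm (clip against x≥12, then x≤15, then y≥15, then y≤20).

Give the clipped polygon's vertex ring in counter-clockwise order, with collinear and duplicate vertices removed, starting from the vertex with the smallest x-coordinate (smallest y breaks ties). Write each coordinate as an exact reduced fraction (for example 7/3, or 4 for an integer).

Clipped polygon: [(12,15) (103/7,15) (12,169/10)]

1. After x ≥ 12: [(12,3) (20,7) (19,12) (12,169/10)]
2. After x ≤ 15: [(12,3) (15,9/2) (15,74/5) (12,169/10)]
3. After y ≥ 15: [(12,15) (103/7,15) (12,169/10)]
4. After y ≤ 20: [(12,15) (103/7,15) (12,169/10)]
5. Canonical ring: [(12,15) (103/7,15) (12,169/10)]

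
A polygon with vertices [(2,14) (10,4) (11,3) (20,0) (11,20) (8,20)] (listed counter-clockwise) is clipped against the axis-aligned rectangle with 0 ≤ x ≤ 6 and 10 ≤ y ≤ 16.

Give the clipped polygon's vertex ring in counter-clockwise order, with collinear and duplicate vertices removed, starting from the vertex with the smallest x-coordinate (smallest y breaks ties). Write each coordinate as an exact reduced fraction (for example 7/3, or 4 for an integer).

1. After x ≥ 0: [(2,14) (10,4) (11,3) (20,0) (11,20) (8,20)]
2. After x ≤ 6: [(6,18) (2,14) (6,9)]
3. After y ≥ 10: [(6,10) (6,18) (2,14) (26/5,10)]
4. After y ≤ 16: [(6,10) (6,16) (4,16) (2,14) (26/5,10)]
5. Canonical ring: [(2,14) (26/5,10) (6,10) (6,16) (4,16)]

Clipped polygon: [(2,14) (26/5,10) (6,10) (6,16) (4,16)]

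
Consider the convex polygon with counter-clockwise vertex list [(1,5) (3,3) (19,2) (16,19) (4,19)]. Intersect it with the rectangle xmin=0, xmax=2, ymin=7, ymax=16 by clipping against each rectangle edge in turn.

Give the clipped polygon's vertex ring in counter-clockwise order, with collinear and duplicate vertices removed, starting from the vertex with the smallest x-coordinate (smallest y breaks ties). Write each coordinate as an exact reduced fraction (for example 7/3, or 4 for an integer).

1. After x ≥ 0: [(1,5) (3,3) (19,2) (16,19) (4,19)]
2. After x ≤ 2: [(2,29/3) (1,5) (2,4)]
3. After y ≥ 7: [(2,7) (2,29/3) (10/7,7)]
4. After y ≤ 16: [(2,7) (2,29/3) (10/7,7)]
5. Canonical ring: [(10/7,7) (2,7) (2,29/3)]

Clipped polygon: [(10/7,7) (2,7) (2,29/3)]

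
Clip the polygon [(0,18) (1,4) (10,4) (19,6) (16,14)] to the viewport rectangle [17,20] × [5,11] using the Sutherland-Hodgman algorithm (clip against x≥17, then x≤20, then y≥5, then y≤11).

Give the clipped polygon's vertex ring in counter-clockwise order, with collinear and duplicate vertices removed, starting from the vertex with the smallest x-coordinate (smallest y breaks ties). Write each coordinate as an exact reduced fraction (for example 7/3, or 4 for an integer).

1. After x ≥ 17: [(17,50/9) (19,6) (17,34/3)]
2. After x ≤ 20: [(17,50/9) (19,6) (17,34/3)]
3. After y ≥ 5: [(17,50/9) (19,6) (17,34/3)]
4. After y ≤ 11: [(17,11) (17,50/9) (19,6) (137/8,11)]
5. Canonical ring: [(17,50/9) (19,6) (137/8,11) (17,11)]

Clipped polygon: [(17,50/9) (19,6) (137/8,11) (17,11)]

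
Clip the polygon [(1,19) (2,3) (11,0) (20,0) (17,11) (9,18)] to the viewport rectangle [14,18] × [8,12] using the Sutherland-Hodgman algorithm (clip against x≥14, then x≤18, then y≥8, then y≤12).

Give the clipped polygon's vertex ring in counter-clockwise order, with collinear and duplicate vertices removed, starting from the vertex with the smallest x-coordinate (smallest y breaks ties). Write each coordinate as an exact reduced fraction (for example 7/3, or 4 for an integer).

1. After x ≥ 14: [(14,0) (20,0) (17,11) (14,109/8)]
2. After x ≤ 18: [(14,0) (18,0) (18,22/3) (17,11) (14,109/8)]
3. After y ≥ 8: [(14,8) (196/11,8) (17,11) (14,109/8)]
4. After y ≤ 12: [(14,12) (14,8) (196/11,8) (17,11) (111/7,12)]
5. Canonical ring: [(14,8) (196/11,8) (17,11) (111/7,12) (14,12)]

Clipped polygon: [(14,8) (196/11,8) (17,11) (111/7,12) (14,12)]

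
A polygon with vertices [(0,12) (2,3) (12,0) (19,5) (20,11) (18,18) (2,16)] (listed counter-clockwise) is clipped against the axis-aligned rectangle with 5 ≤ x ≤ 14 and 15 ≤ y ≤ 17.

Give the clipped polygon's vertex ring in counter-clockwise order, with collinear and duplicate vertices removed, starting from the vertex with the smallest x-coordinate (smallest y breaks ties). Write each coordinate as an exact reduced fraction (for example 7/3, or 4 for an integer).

Clipped polygon: [(5,15) (14,15) (14,17) (10,17) (5,131/8)]

1. After x ≥ 5: [(5,21/10) (12,0) (19,5) (20,11) (18,18) (5,131/8)]
2. After x ≤ 14: [(5,21/10) (12,0) (14,10/7) (14,35/2) (5,131/8)]
3. After y ≥ 15: [(5,15) (14,15) (14,35/2) (5,131/8)]
4. After y ≤ 17: [(5,15) (14,15) (14,17) (10,17) (5,131/8)]
5. Canonical ring: [(5,15) (14,15) (14,17) (10,17) (5,131/8)]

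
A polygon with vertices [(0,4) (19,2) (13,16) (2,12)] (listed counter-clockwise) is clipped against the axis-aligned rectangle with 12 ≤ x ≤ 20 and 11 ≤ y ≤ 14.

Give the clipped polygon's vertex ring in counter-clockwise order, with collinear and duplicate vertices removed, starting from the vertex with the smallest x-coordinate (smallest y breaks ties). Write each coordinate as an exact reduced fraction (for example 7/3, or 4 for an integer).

Clipped polygon: [(12,11) (106/7,11) (97/7,14) (12,14)]

1. After x ≥ 12: [(12,52/19) (19,2) (13,16) (12,172/11)]
2. After x ≤ 20: [(12,52/19) (19,2) (13,16) (12,172/11)]
3. After y ≥ 11: [(12,11) (106/7,11) (13,16) (12,172/11)]
4. After y ≤ 14: [(12,14) (12,11) (106/7,11) (97/7,14)]
5. Canonical ring: [(12,11) (106/7,11) (97/7,14) (12,14)]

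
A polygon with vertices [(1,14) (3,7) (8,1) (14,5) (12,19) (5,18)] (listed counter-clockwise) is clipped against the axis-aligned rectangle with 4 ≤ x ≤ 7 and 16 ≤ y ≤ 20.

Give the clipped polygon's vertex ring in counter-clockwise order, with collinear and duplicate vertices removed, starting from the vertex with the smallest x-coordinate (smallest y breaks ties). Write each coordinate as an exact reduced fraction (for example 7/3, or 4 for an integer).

Clipped polygon: [(4,16) (7,16) (7,128/7) (5,18) (4,17)]

1. After x ≥ 4: [(4,17) (4,29/5) (8,1) (14,5) (12,19) (5,18)]
2. After x ≤ 7: [(4,17) (4,29/5) (7,11/5) (7,128/7) (5,18)]
3. After y ≥ 16: [(4,17) (4,16) (7,16) (7,128/7) (5,18)]
4. After y ≤ 20: [(4,17) (4,16) (7,16) (7,128/7) (5,18)]
5. Canonical ring: [(4,16) (7,16) (7,128/7) (5,18) (4,17)]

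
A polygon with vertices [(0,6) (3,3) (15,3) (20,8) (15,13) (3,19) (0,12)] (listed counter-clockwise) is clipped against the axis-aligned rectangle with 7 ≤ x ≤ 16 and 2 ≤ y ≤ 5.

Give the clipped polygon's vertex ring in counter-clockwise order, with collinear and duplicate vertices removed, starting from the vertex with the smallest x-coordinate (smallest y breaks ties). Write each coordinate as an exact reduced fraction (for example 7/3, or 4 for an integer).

1. After x ≥ 7: [(7,3) (15,3) (20,8) (15,13) (7,17)]
2. After x ≤ 16: [(7,3) (15,3) (16,4) (16,12) (15,13) (7,17)]
3. After y ≥ 2: [(7,3) (15,3) (16,4) (16,12) (15,13) (7,17)]
4. After y ≤ 5: [(7,5) (7,3) (15,3) (16,4) (16,5)]
5. Canonical ring: [(7,3) (15,3) (16,4) (16,5) (7,5)]

Clipped polygon: [(7,3) (15,3) (16,4) (16,5) (7,5)]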